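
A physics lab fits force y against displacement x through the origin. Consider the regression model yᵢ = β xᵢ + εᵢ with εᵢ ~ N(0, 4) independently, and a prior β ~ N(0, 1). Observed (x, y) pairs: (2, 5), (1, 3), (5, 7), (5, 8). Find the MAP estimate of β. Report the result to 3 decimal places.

log p(β | y) = −Σ(yᵢ − βxᵢ)²/(2·4) − β²/(2·1) + const.
Setting the derivative to zero: Σxᵢ(yᵢ − βxᵢ)/4 − β/1 = 0, so β = Σxᵢyᵢ / (Σxᵢ² + σ²/τ²).
Σxᵢyᵢ = 2·5 + 1·3 + 5·7 + 5·8 = 88; Σxᵢ² = 55; σ²/τ² = 4.
β̂_MAP = 88 / (55 + 4) = 88/59 ≈ 1.492.

β̂_MAP = 1.492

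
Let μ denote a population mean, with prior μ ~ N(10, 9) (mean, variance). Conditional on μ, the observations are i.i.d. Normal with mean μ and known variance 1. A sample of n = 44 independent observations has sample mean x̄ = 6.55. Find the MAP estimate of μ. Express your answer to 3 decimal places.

μ̂_MAP = 6.559

n = 44, x̄ = 6.55.
For a Normal prior and Normal likelihood with known variance, the posterior is Normal; its mode equals its mean, the precision-weighted average.
Prior precision 1/σ₀² = 1/9; data precision n/σ² = 44/1 = 44.
μ̂ = ((1/9)·10 + 44·6.55) / (1/9 + 44) = (13019/45)/(397/9) = 13019/1985 ≈ 6.559.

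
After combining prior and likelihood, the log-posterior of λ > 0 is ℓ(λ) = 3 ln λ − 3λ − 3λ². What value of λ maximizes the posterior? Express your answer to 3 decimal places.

λ̂_MAP = 0.500

ℓ'(λ) = 3/λ − 3 − 6λ. Setting this to zero and multiplying by λ: 6λ² + 3λ − 3 = 0.
λ = (−3 + √(3² + 4·6·3)) / (2·6) = (−3 + √81) / 12 = (−3 + 9)/12 = 1/2.
ℓ''(λ) = −3/λ² − 6 < 0, confirming a maximum.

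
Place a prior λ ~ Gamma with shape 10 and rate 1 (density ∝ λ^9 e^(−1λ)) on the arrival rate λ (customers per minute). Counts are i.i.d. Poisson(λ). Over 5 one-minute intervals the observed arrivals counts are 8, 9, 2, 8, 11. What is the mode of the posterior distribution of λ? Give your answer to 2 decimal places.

Σxᵢ = 8+9+2+8+11 = 38, with n = 5.
Posterior ∝ λ^9e^(−1λ) · λ^38e^(−5λ) = λ^47e^(−6λ), i.e. Gamma(shape=48, rate=6).
The mode of a Gamma(a, b) with a ≥ 1 (shape–rate) is (a−1)/b = 47/6 ≈ 7.83.

λ̂_MAP = 7.83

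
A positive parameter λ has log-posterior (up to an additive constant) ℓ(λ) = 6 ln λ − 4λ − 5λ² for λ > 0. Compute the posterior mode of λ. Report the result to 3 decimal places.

ℓ'(λ) = 6/λ − 4 − 10λ. Setting this to zero and multiplying by λ: 10λ² + 4λ − 6 = 0.
λ = (−4 + √(4² + 4·10·6)) / (2·10) = (−4 + √256) / 20 = (−4 + 16)/20 = 3/5.
ℓ''(λ) = −6/λ² − 10 < 0, confirming a maximum.

λ̂_MAP = 0.600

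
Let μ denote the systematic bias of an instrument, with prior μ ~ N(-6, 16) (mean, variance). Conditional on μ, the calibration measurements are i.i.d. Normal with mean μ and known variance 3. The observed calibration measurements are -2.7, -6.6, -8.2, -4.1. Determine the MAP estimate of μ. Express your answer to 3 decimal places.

n = 4; x̄ = ((-2.7) + (-6.6) + (-8.2) + (-4.1))/4 = -21.6/4 = -5.4.
For a Normal prior and Normal likelihood with known variance, the posterior is Normal; its mode equals its mean, the precision-weighted average.
Prior precision 1/σ₀² = 1/16 = 0.0625; data precision n/σ² = 4/3.
μ̂ = (0.0625·(-6) + (4/3)·(-5.4)) / (0.0625 + 4/3) = (-7.575)/(67/48) = -1818/335 ≈ -5.427.

μ̂_MAP = -5.427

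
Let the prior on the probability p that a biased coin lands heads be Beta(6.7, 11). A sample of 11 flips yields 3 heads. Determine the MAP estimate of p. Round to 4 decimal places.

Prior: Beta(6.7, 11).
Data: 3 successes in 11 trials. The binomial likelihood contributes p^3(1−p)^8, so the posterior is Beta(6.7+3, 11+8) = Beta(9.7, 19).
For Beta(a, b) with a, b > 1 the mode is (a−1)/(a+b−2) = 8.7/26.7 ≈ 0.3258.

p̂_MAP = 0.3258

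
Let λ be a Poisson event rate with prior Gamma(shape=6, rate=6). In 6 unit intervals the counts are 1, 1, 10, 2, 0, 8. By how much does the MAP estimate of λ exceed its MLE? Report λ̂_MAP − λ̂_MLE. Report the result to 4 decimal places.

Σxᵢ = 22. Posterior is Gamma(28, 12); MAP = (28−1)/12 = 27/12 ≈ 2.25000.
MLE = x̄ = 22/6 ≈ 3.66667.
Difference = 27/12 − 22/6 = -17/12 ≈ -1.4167.

MAP − MLE = -1.4167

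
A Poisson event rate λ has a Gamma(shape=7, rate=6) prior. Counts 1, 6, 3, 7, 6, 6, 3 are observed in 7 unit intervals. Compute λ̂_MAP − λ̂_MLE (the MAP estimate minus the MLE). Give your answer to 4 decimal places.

MAP − MLE = -1.6484

Σxᵢ = 32. Posterior is Gamma(39, 13); MAP = (39−1)/13 = 38/13 ≈ 2.92308.
MLE = x̄ = 32/7 ≈ 4.57143.
Difference = 38/13 − 32/7 = -150/91 ≈ -1.6484.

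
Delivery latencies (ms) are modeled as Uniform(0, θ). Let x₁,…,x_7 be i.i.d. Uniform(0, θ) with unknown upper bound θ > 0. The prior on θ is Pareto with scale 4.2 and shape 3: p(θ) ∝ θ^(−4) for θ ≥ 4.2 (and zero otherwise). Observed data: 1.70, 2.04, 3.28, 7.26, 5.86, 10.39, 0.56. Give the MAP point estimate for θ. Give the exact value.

The Uniform(0, θ) likelihood is θ^(−n) for θ ≥ max(xᵢ), zero otherwise. Here max(xᵢ) = 10.39.
Posterior ∝ θ^(−4) · θ^(−7) = θ^(−11) on θ ≥ max(4.2, 10.39) = 10.39.
This density is strictly decreasing in θ, so the posterior mode lies at the lower boundary of the support.

θ̂_MAP = 10.39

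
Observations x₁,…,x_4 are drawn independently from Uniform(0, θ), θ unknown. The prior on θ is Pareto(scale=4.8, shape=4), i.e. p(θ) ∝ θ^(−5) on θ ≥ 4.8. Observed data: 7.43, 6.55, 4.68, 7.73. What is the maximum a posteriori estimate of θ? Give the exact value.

The Uniform(0, θ) likelihood is θ^(−n) for θ ≥ max(xᵢ), zero otherwise. Here max(xᵢ) = 7.73.
Posterior ∝ θ^(−5) · θ^(−4) = θ^(−9) on θ ≥ max(4.8, 7.73) = 7.73.
This density is strictly decreasing in θ, so the posterior mode lies at the lower boundary of the support.

θ̂_MAP = 7.73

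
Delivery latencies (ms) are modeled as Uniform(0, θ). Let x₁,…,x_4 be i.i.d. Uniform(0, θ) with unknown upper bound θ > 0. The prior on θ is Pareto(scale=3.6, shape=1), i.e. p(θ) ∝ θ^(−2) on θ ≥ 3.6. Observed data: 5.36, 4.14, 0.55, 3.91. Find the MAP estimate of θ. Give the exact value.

The Uniform(0, θ) likelihood is θ^(−n) for θ ≥ max(xᵢ), zero otherwise. Here max(xᵢ) = 5.36.
Posterior ∝ θ^(−2) · θ^(−4) = θ^(−6) on θ ≥ max(3.6, 5.36) = 5.36.
This density is strictly decreasing in θ, so the posterior mode lies at the lower boundary of the support.

θ̂_MAP = 5.36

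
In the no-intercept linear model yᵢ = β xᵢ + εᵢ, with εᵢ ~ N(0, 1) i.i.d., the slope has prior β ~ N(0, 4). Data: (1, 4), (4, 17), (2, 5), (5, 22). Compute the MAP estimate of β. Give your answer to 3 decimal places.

β̂_MAP = 4.151

log p(β | y) = −Σ(yᵢ − βxᵢ)²/(2·1) − β²/(2·4) + const.
Setting the derivative to zero: Σxᵢ(yᵢ − βxᵢ)/1 − β/4 = 0, so β = Σxᵢyᵢ / (Σxᵢ² + σ²/τ²).
Σxᵢyᵢ = 1·4 + 4·17 + 2·5 + 5·22 = 192; Σxᵢ² = 46; σ²/τ² = 0.25.
β̂_MAP = 192 / (46 + 0.25) = 192/46.25 ≈ 4.151.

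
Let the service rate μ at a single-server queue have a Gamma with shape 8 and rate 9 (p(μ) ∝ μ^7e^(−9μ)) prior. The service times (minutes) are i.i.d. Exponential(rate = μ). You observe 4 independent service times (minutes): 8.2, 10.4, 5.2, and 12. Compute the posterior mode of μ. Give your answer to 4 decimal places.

The Exponential(rate=μ) likelihood is ∝ μ^n e^(−μΣtᵢ). Here n = 4 and Σtᵢ = 8.2 + 10.4 + 5.2 + 12 = 35.8.
Posterior ∝ μ^7e^(−9μ) · μ^4e^(−35.8μ) = μ^11e^(−44.8μ), i.e. Gamma(12, 44.8).
Mode = (a−1)/b = 11/44.8 ≈ 0.2455.

μ̂_MAP = 0.2455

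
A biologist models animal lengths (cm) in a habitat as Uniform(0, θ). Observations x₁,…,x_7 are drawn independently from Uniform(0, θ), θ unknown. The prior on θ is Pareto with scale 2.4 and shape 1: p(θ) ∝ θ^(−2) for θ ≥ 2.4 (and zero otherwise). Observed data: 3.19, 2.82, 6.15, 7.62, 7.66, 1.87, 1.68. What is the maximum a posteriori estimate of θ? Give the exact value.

θ̂_MAP = 7.66

The Uniform(0, θ) likelihood is θ^(−n) for θ ≥ max(xᵢ), zero otherwise. Here max(xᵢ) = 7.66.
Posterior ∝ θ^(−2) · θ^(−7) = θ^(−9) on θ ≥ max(2.4, 7.66) = 7.66.
This density is strictly decreasing in θ, so the posterior mode lies at the lower boundary of the support.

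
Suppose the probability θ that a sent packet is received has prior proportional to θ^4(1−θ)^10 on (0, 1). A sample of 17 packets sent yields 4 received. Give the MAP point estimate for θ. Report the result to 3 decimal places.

θ̂_MAP = 0.258

The prior density ∝ θ^4(1−θ)^10 is the kernel of Beta(5, 11).
Data: 4 successes in 17 trials. The binomial likelihood contributes θ^4(1−θ)^13, so the posterior is Beta(5+4, 11+13) = Beta(9, 24).
For Beta(a, b) with a, b > 1 the mode is (a−1)/(a+b−2) = 8/31 ≈ 0.258.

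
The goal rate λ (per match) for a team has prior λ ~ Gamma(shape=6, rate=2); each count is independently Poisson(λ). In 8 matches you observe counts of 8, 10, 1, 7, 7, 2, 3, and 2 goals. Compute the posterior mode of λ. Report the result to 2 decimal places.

λ̂_MAP = 4.50

Σxᵢ = 8+10+1+7+7+2+3+2 = 40, with n = 8.
Posterior ∝ λ^5e^(−2λ) · λ^40e^(−8λ) = λ^45e^(−10λ), i.e. Gamma(shape=46, rate=10).
The mode of a Gamma(a, b) with a ≥ 1 (shape–rate) is (a−1)/b = 45/10 ≈ 4.50.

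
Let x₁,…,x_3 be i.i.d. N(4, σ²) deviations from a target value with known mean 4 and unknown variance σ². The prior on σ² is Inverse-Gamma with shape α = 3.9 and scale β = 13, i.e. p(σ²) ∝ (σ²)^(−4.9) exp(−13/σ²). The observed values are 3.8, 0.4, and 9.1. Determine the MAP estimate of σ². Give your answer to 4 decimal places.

σ̂²_MAP = 5.0789

Sum of squared deviations about the known mean: SS = (3.8−4)² + (0.4−4)² + (9.1−4)² = 39.01.
The Normal likelihood contributes (σ²)^(−n/2) exp(−SS/(2σ²)), so the posterior is Inverse-Gamma(α + n/2, β + SS/2) = Inverse-Gamma(5.4, 32.505).
The mode of Inverse-Gamma(a, b) is b/(a+1) = 32.505/6.4 ≈ 5.0789.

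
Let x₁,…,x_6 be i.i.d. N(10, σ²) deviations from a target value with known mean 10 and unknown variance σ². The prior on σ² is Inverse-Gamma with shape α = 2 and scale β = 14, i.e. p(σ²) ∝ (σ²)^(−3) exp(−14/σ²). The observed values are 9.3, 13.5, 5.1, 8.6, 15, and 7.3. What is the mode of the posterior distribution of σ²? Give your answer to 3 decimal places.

Sum of squared deviations about the known mean: SS = (9.3−10)² + (13.5−10)² + (5.1−10)² + (8.6−10)² + (15−10)² + (7.3−10)² = 71.
The Normal likelihood contributes (σ²)^(−n/2) exp(−SS/(2σ²)), so the posterior is Inverse-Gamma(α + n/2, β + SS/2) = Inverse-Gamma(5, 49.5).
The mode of Inverse-Gamma(a, b) is b/(a+1) = 49.5/6 ≈ 8.250.

σ̂²_MAP = 8.250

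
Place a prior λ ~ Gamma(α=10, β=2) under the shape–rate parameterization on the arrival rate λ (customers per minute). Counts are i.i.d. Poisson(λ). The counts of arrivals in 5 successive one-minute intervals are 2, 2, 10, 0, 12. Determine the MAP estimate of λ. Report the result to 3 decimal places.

Σxᵢ = 2+2+10+0+12 = 26, with n = 5.
Posterior ∝ λ^9e^(−2λ) · λ^26e^(−5λ) = λ^35e^(−7λ), i.e. Gamma(shape=36, rate=7).
The mode of a Gamma(a, b) with a ≥ 1 (shape–rate) is (a−1)/b = 35/7 ≈ 5.000.

λ̂_MAP = 5.000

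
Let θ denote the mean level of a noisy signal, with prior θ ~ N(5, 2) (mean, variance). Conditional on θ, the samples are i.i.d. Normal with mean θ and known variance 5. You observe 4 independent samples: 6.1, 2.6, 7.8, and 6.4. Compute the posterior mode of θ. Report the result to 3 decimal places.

n = 4; x̄ = (6.1 + 2.6 + 7.8 + 6.4)/4 = 22.9/4 = 5.725.
For a Normal prior and Normal likelihood with known variance, the posterior is Normal; its mode equals its mean, the precision-weighted average.
Prior precision 1/σ₀² = 1/2 = 0.5; data precision n/σ² = 4/5 = 0.8.
θ̂ = (0.5·5 + 0.8·5.725) / (0.5 + 0.8) = 7.08/1.3 = 354/65 ≈ 5.446.

θ̂_MAP = 5.446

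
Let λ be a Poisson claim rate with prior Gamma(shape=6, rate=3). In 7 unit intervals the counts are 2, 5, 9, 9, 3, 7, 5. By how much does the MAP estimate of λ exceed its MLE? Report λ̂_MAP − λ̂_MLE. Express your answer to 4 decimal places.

MAP − MLE = -1.2143

Σxᵢ = 40. Posterior is Gamma(46, 10); MAP = (46−1)/10 = 45/10 ≈ 4.50000.
MLE = x̄ = 40/7 ≈ 5.71429.
Difference = 45/10 − 40/7 = -17/14 ≈ -1.2143.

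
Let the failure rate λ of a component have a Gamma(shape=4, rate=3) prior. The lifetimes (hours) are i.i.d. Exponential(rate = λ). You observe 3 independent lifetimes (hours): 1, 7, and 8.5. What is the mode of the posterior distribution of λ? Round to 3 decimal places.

The Exponential(rate=λ) likelihood is ∝ λ^n e^(−λΣtᵢ). Here n = 3 and Σtᵢ = 1 + 7 + 8.5 = 16.5.
Posterior ∝ λ^3e^(−3λ) · λ^3e^(−16.5λ) = λ^6e^(−19.5λ), i.e. Gamma(7, 19.5).
Mode = (a−1)/b = 6/19.5 ≈ 0.308.

λ̂_MAP = 0.308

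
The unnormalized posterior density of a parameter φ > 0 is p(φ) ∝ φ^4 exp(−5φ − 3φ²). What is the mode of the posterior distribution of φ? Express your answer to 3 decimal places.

φ̂_MAP = 0.500

ℓ'(φ) = 4/φ − 5 − 6φ. Setting this to zero and multiplying by φ: 6φ² + 5φ − 4 = 0.
φ = (−5 + √(5² + 4·6·4)) / (2·6) = (−5 + √121) / 12 = (−5 + 11)/12 = 1/2.
ℓ''(φ) = −4/φ² − 6 < 0, confirming a maximum.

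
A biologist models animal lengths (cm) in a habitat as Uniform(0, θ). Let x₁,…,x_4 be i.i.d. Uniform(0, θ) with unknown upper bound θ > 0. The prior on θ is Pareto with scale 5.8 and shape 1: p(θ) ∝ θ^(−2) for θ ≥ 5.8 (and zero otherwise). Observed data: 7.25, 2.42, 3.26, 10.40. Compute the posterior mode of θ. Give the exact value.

θ̂_MAP = 10.40

The Uniform(0, θ) likelihood is θ^(−n) for θ ≥ max(xᵢ), zero otherwise. Here max(xᵢ) = 10.40.
Posterior ∝ θ^(−2) · θ^(−4) = θ^(−6) on θ ≥ max(5.8, 10.40) = 10.40.
This density is strictly decreasing in θ, so the posterior mode lies at the lower boundary of the support.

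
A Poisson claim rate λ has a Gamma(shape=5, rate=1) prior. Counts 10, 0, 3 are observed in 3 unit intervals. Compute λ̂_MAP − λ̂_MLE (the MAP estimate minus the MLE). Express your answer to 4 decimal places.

Σxᵢ = 13. Posterior is Gamma(18, 4); MAP = (18−1)/4 = 17/4 ≈ 4.25000.
MLE = x̄ = 13/3 ≈ 4.33333.
Difference = 17/4 − 13/3 = -1/12 ≈ -0.0833.

MAP − MLE = -0.0833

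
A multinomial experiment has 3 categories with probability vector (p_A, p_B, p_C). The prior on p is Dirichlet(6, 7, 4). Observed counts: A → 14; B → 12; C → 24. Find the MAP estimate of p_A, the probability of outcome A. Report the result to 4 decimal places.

The posterior is Dirichlet(αᵢ + nᵢ) = Dirichlet(20, 19, 28).
For a Dirichlet(a₁,…,a_K) with all aᵢ > 1, the mode has j-th component (aⱼ − 1)/(Σaᵢ − K).
Here Σaᵢ = 67 and K = 3, so p_A = (20 − 1)/(67 − 3) = 19/64 ≈ 0.2969.

MAP estimate of p_A = 0.2969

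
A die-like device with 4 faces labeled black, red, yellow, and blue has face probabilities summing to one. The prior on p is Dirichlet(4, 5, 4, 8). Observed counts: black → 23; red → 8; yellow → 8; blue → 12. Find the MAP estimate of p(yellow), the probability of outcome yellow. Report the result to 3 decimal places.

The posterior is Dirichlet(αᵢ + nᵢ) = Dirichlet(27, 13, 12, 20).
For a Dirichlet(a₁,…,a_K) with all aᵢ > 1, the mode has j-th component (aⱼ − 1)/(Σaᵢ − K).
Here Σaᵢ = 72 and K = 4, so p(yellow) = (12 − 1)/(72 − 4) = 11/68 ≈ 0.162.

MAP estimate of p(yellow) = 0.162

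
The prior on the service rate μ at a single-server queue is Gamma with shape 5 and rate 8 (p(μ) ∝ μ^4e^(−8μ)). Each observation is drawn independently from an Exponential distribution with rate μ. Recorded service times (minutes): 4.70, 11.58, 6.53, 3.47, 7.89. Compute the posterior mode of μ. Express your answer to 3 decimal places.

The Exponential(rate=μ) likelihood is ∝ μ^n e^(−μΣtᵢ). Here n = 5 and Σtᵢ = 4.70 + 11.58 + 6.53 + 3.47 + 7.89 = 34.17.
Posterior ∝ μ^4e^(−8μ) · μ^5e^(−34.17μ) = μ^9e^(−42.17μ), i.e. Gamma(10, 42.17).
Mode = (a−1)/b = 9/42.17 ≈ 0.213.

μ̂_MAP = 0.213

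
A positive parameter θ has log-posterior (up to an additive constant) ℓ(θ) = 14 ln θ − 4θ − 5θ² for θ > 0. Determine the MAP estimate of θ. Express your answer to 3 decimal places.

θ̂_MAP = 1.000

ℓ'(θ) = 14/θ − 4 − 10θ. Setting this to zero and multiplying by θ: 10θ² + 4θ − 14 = 0.
θ = (−4 + √(4² + 4·10·14)) / (2·10) = (−4 + √576) / 20 = (−4 + 24)/20 = 1.
ℓ''(θ) = −14/θ² − 10 < 0, confirming a maximum.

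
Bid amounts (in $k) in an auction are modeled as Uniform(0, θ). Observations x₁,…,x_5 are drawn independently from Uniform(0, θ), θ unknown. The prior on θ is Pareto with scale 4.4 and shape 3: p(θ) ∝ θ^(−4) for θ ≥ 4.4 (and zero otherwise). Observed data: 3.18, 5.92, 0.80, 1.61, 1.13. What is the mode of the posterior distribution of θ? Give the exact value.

θ̂_MAP = 5.92

The Uniform(0, θ) likelihood is θ^(−n) for θ ≥ max(xᵢ), zero otherwise. Here max(xᵢ) = 5.92.
Posterior ∝ θ^(−4) · θ^(−5) = θ^(−9) on θ ≥ max(4.4, 5.92) = 5.92.
This density is strictly decreasing in θ, so the posterior mode lies at the lower boundary of the support.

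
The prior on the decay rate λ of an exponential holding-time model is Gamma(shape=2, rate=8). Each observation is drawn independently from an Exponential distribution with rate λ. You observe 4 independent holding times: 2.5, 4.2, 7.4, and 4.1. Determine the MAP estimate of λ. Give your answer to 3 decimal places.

λ̂_MAP = 0.191

The Exponential(rate=λ) likelihood is ∝ λ^n e^(−λΣtᵢ). Here n = 4 and Σtᵢ = 2.5 + 4.2 + 7.4 + 4.1 = 18.2.
Posterior ∝ λe^(−8λ) · λ^4e^(−18.2λ) = λ^5e^(−26.2λ), i.e. Gamma(6, 26.2).
Mode = (a−1)/b = 5/26.2 ≈ 0.191.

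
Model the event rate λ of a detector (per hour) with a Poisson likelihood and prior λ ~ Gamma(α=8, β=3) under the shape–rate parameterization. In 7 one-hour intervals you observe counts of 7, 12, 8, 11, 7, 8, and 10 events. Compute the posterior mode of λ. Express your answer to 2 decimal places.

λ̂_MAP = 7.00

Σxᵢ = 7+12+8+11+7+8+10 = 63, with n = 7.
Posterior ∝ λ^7e^(−3λ) · λ^63e^(−7λ) = λ^70e^(−10λ), i.e. Gamma(shape=71, rate=10).
The mode of a Gamma(a, b) with a ≥ 1 (shape–rate) is (a−1)/b = 70/10 ≈ 7.00.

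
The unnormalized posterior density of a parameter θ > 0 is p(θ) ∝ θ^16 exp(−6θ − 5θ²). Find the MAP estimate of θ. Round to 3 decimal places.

θ̂_MAP = 1.000

ℓ'(θ) = 16/θ − 6 − 10θ. Setting this to zero and multiplying by θ: 10θ² + 6θ − 16 = 0.
θ = (−6 + √(6² + 4·10·16)) / (2·10) = (−6 + √676) / 20 = (−6 + 26)/20 = 1.
ℓ''(θ) = −16/θ² − 10 < 0, confirming a maximum.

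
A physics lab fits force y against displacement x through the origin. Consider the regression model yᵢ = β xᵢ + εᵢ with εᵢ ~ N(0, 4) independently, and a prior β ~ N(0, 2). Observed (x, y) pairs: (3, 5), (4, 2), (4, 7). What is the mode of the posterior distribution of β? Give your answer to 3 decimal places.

β̂_MAP = 1.186

log p(β | y) = −Σ(yᵢ − βxᵢ)²/(2·4) − β²/(2·2) + const.
Setting the derivative to zero: Σxᵢ(yᵢ − βxᵢ)/4 − β/2 = 0, so β = Σxᵢyᵢ / (Σxᵢ² + σ²/τ²).
Σxᵢyᵢ = 3·5 + 4·2 + 4·7 = 51; Σxᵢ² = 41; σ²/τ² = 2.
β̂_MAP = 51 / (41 + 2) = 51/43 ≈ 1.186.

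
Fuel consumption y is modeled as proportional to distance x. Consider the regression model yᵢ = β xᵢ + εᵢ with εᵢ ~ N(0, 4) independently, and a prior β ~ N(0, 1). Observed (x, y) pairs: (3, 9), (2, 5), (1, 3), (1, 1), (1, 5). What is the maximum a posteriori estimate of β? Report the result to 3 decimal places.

β̂_MAP = 2.300

log p(β | y) = −Σ(yᵢ − βxᵢ)²/(2·4) − β²/(2·1) + const.
Setting the derivative to zero: Σxᵢ(yᵢ − βxᵢ)/4 − β/1 = 0, so β = Σxᵢyᵢ / (Σxᵢ² + σ²/τ²).
Σxᵢyᵢ = 3·9 + 2·5 + 1·3 + 1·1 + 1·5 = 46; Σxᵢ² = 16; σ²/τ² = 4.
β̂_MAP = 46 / (16 + 4) = 46/20 ≈ 2.300.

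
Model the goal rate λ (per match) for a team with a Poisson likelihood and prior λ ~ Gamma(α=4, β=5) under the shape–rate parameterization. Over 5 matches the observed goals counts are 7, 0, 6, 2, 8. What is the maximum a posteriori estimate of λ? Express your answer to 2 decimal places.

Σxᵢ = 7+0+6+2+8 = 23, with n = 5.
Posterior ∝ λ^3e^(−5λ) · λ^23e^(−5λ) = λ^26e^(−10λ), i.e. Gamma(shape=27, rate=10).
The mode of a Gamma(a, b) with a ≥ 1 (shape–rate) is (a−1)/b = 26/10 ≈ 2.60.

λ̂_MAP = 2.60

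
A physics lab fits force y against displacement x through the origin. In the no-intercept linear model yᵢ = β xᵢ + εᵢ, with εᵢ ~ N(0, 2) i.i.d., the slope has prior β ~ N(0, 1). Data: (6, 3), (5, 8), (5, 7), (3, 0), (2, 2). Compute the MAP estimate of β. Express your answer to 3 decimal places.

β̂_MAP = 0.960

log p(β | y) = −Σ(yᵢ − βxᵢ)²/(2·2) − β²/(2·1) + const.
Setting the derivative to zero: Σxᵢ(yᵢ − βxᵢ)/2 − β/1 = 0, so β = Σxᵢyᵢ / (Σxᵢ² + σ²/τ²).
Σxᵢyᵢ = 6·3 + 5·8 + 5·7 + 3·0 + 2·2 = 97; Σxᵢ² = 99; σ²/τ² = 2.
β̂_MAP = 97 / (99 + 2) = 97/101 ≈ 0.960.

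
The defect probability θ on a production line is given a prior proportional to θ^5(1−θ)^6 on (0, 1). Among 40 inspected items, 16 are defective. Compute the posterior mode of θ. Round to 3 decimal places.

The prior density ∝ θ^5(1−θ)^6 is the kernel of Beta(6, 7).
Data: 16 successes in 40 trials. The binomial likelihood contributes θ^16(1−θ)^24, so the posterior is Beta(6+16, 7+24) = Beta(22, 31).
For Beta(a, b) with a, b > 1 the mode is (a−1)/(a+b−2) = 21/51 ≈ 0.412.

θ̂_MAP = 0.412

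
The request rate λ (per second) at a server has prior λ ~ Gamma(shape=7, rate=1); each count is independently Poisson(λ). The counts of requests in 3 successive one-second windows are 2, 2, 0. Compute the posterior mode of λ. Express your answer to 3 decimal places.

Σxᵢ = 2+2+0 = 4, with n = 3.
Posterior ∝ λ^6e^(−1λ) · λ^4e^(−3λ) = λ^10e^(−4λ), i.e. Gamma(shape=11, rate=4).
The mode of a Gamma(a, b) with a ≥ 1 (shape–rate) is (a−1)/b = 10/4 ≈ 2.500.

λ̂_MAP = 2.500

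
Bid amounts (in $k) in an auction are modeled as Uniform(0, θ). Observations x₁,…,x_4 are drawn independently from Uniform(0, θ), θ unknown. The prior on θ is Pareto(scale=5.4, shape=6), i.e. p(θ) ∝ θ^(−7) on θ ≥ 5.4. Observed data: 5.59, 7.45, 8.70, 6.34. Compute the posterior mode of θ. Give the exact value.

The Uniform(0, θ) likelihood is θ^(−n) for θ ≥ max(xᵢ), zero otherwise. Here max(xᵢ) = 8.70.
Posterior ∝ θ^(−7) · θ^(−4) = θ^(−11) on θ ≥ max(5.4, 8.70) = 8.70.
This density is strictly decreasing in θ, so the posterior mode lies at the lower boundary of the support.

θ̂_MAP = 8.70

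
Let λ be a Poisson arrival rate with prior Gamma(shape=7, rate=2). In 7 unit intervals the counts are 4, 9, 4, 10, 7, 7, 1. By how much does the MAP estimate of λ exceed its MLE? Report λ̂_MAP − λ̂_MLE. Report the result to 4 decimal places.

Σxᵢ = 42. Posterior is Gamma(49, 9); MAP = (49−1)/9 = 48/9 ≈ 5.33333.
MLE = x̄ = 42/7 ≈ 6.00000.
Difference = 48/9 − 42/7 = -2/3 ≈ -0.6667.

MAP − MLE = -0.6667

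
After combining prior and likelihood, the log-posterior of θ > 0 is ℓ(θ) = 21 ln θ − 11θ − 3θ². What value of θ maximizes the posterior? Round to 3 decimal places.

θ̂_MAP = 1.167

ℓ'(θ) = 21/θ − 11 − 6θ. Setting this to zero and multiplying by θ: 6θ² + 11θ − 21 = 0.
θ = (−11 + √(11² + 4·6·21)) / (2·6) = (−11 + √625) / 12 = (−11 + 25)/12 = 7/6.
ℓ''(θ) = −21/θ² − 6 < 0, confirming a maximum.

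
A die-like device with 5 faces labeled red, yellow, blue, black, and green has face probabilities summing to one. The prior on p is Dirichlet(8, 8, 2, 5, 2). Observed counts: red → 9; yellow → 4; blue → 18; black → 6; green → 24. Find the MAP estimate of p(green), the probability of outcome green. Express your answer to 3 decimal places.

MAP estimate of p(green) = 0.309

The posterior is Dirichlet(αᵢ + nᵢ) = Dirichlet(17, 12, 20, 11, 26).
For a Dirichlet(a₁,…,a_K) with all aᵢ > 1, the mode has j-th component (aⱼ − 1)/(Σaᵢ − K).
Here Σaᵢ = 86 and K = 5, so p(green) = (26 − 1)/(86 − 5) = 25/81 ≈ 0.309.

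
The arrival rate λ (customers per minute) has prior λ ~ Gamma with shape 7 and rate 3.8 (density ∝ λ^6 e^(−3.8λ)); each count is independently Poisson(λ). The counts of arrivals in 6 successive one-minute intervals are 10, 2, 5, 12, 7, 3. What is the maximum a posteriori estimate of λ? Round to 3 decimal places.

λ̂_MAP = 4.592

Σxᵢ = 10+2+5+12+7+3 = 39, with n = 6.
Posterior ∝ λ^6e^(−3.8λ) · λ^39e^(−6λ) = λ^45e^(−9.8λ), i.e. Gamma(shape=46, rate=9.8).
The mode of a Gamma(a, b) with a ≥ 1 (shape–rate) is (a−1)/b = 45/9.8 ≈ 4.592.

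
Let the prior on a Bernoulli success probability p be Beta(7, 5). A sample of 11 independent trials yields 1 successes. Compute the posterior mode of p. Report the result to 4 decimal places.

Prior: Beta(7, 5).
Data: 1 success in 11 trials. The binomial likelihood contributes p(1−p)^10, so the posterior is Beta(7+1, 5+10) = Beta(8, 15).
For Beta(a, b) with a, b > 1 the mode is (a−1)/(a+b−2) = 7/21 ≈ 0.3333.

p̂_MAP = 0.3333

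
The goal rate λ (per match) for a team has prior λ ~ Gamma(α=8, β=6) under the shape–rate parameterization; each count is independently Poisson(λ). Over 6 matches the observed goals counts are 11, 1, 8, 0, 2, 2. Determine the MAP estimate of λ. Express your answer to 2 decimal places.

λ̂_MAP = 2.58

Σxᵢ = 11+1+8+0+2+2 = 24, with n = 6.
Posterior ∝ λ^7e^(−6λ) · λ^24e^(−6λ) = λ^31e^(−12λ), i.e. Gamma(shape=32, rate=12).
The mode of a Gamma(a, b) with a ≥ 1 (shape–rate) is (a−1)/b = 31/12 ≈ 2.58.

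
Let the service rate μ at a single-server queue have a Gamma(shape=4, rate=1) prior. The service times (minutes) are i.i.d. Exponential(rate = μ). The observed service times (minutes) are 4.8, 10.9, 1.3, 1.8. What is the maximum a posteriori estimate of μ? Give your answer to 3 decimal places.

μ̂_MAP = 0.354

The Exponential(rate=μ) likelihood is ∝ μ^n e^(−μΣtᵢ). Here n = 4 and Σtᵢ = 4.8 + 10.9 + 1.3 + 1.8 = 18.8.
Posterior ∝ μ^3e^(−1μ) · μ^4e^(−18.8μ) = μ^7e^(−19.8μ), i.e. Gamma(8, 19.8).
Mode = (a−1)/b = 7/19.8 ≈ 0.354.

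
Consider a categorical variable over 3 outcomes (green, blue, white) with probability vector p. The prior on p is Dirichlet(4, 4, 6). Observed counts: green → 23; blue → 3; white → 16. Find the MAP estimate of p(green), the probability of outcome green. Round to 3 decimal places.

The posterior is Dirichlet(αᵢ + nᵢ) = Dirichlet(27, 7, 22).
For a Dirichlet(a₁,…,a_K) with all aᵢ > 1, the mode has j-th component (aⱼ − 1)/(Σaᵢ − K).
Here Σaᵢ = 56 and K = 3, so p(green) = (27 − 1)/(56 − 3) = 26/53 ≈ 0.491.

MAP estimate of p(green) = 0.491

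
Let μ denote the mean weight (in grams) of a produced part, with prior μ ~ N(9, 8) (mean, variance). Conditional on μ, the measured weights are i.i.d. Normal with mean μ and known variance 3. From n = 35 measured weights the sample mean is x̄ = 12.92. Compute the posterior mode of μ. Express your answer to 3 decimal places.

n = 35, x̄ = 12.92.
For a Normal prior and Normal likelihood with known variance, the posterior is Normal; its mode equals its mean, the precision-weighted average.
Prior precision 1/σ₀² = 1/8 = 0.125; data precision n/σ² = 35/3.
μ̂ = (0.125·9 + (35/3)·12.92) / (0.125 + 35/3) = (18223/120)/(283/24) = 18223/1415 ≈ 12.878.

μ̂_MAP = 12.878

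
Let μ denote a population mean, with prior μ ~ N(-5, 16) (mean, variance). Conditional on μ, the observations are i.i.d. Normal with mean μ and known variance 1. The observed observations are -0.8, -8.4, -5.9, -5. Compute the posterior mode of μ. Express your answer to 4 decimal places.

μ̂_MAP = -5.0246

n = 4; x̄ = ((-0.8) + (-8.4) + (-5.9) + (-5))/4 = -20.1/4 = -5.025.
For a Normal prior and Normal likelihood with known variance, the posterior is Normal; its mode equals its mean, the precision-weighted average.
Prior precision 1/σ₀² = 1/16 = 0.0625; data precision n/σ² = 4/1 = 4.
μ̂ = (0.0625·(-5) + 4·(-5.025)) / (0.0625 + 4) = (-20.4125)/4.0625 = -1633/325 ≈ -5.0246.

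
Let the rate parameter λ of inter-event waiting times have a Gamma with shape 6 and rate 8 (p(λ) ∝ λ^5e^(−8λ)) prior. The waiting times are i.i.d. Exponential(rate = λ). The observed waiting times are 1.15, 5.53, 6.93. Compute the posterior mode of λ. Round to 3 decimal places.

λ̂_MAP = 0.370

The Exponential(rate=λ) likelihood is ∝ λ^n e^(−λΣtᵢ). Here n = 3 and Σtᵢ = 1.15 + 5.53 + 6.93 = 13.61.
Posterior ∝ λ^5e^(−8λ) · λ^3e^(−13.61λ) = λ^8e^(−21.61λ), i.e. Gamma(9, 21.61).
Mode = (a−1)/b = 8/21.61 ≈ 0.370.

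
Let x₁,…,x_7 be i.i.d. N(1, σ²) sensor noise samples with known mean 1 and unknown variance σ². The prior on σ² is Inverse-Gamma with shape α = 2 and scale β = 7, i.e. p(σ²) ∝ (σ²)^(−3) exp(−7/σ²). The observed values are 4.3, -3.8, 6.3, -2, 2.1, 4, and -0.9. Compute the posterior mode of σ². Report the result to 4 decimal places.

σ̂²_MAP = 7.6031

Sum of squared deviations about the known mean: SS = (4.3−1)² + (-3.8−1)² + (6.3−1)² + (-2−1)² + (2.1−1)² + (4−1)² + (-0.9−1)² = 84.84.
The Normal likelihood contributes (σ²)^(−n/2) exp(−SS/(2σ²)), so the posterior is Inverse-Gamma(α + n/2, β + SS/2) = Inverse-Gamma(5.5, 49.42).
The mode of Inverse-Gamma(a, b) is b/(a+1) = 49.42/6.5 ≈ 7.6031.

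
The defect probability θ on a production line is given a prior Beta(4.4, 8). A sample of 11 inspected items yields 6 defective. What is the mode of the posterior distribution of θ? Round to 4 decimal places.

Prior: Beta(4.4, 8).
Data: 6 successes in 11 trials. The binomial likelihood contributes θ^6(1−θ)^5, so the posterior is Beta(4.4+6, 8+5) = Beta(10.4, 13).
For Beta(a, b) with a, b > 1 the mode is (a−1)/(a+b−2) = 9.4/21.4 ≈ 0.4393.

θ̂_MAP = 0.4393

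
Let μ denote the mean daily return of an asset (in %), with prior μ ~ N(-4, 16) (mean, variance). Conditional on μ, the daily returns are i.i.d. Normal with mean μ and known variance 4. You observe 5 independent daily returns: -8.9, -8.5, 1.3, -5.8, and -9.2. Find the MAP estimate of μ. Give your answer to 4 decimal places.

μ̂_MAP = -6.1143

n = 5; x̄ = ((-8.9) + (-8.5) + 1.3 + (-5.8) + (-9.2))/5 = -31.1/5 = -6.22.
For a Normal prior and Normal likelihood with known variance, the posterior is Normal; its mode equals its mean, the precision-weighted average.
Prior precision 1/σ₀² = 1/16 = 0.0625; data precision n/σ² = 5/4 = 1.25.
μ̂ = (0.0625·(-4) + 1.25·(-6.22)) / (0.0625 + 1.25) = (-8.025)/1.3125 = -214/35 ≈ -6.1143.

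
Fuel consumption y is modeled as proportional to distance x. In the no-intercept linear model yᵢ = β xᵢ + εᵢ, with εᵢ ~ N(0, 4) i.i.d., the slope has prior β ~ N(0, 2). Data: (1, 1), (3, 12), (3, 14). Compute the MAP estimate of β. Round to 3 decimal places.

β̂_MAP = 3.762

log p(β | y) = −Σ(yᵢ − βxᵢ)²/(2·4) − β²/(2·2) + const.
Setting the derivative to zero: Σxᵢ(yᵢ − βxᵢ)/4 − β/2 = 0, so β = Σxᵢyᵢ / (Σxᵢ² + σ²/τ²).
Σxᵢyᵢ = 1·1 + 3·12 + 3·14 = 79; Σxᵢ² = 19; σ²/τ² = 2.
β̂_MAP = 79 / (19 + 2) = 79/21 ≈ 3.762.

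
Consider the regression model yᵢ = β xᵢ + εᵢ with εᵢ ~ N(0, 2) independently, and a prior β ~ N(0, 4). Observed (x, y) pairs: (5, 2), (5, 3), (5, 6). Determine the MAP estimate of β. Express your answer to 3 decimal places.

log p(β | y) = −Σ(yᵢ − βxᵢ)²/(2·2) − β²/(2·4) + const.
Setting the derivative to zero: Σxᵢ(yᵢ − βxᵢ)/2 − β/4 = 0, so β = Σxᵢyᵢ / (Σxᵢ² + σ²/τ²).
Σxᵢyᵢ = 5·2 + 5·3 + 5·6 = 55; Σxᵢ² = 75; σ²/τ² = 0.5.
β̂_MAP = 55 / (75 + 0.5) = 55/75.5 ≈ 0.728.

β̂_MAP = 0.728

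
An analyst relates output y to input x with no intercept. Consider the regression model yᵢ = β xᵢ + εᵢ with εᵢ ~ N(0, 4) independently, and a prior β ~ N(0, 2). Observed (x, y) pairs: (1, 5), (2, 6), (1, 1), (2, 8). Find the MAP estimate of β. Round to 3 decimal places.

log p(β | y) = −Σ(yᵢ − βxᵢ)²/(2·4) − β²/(2·2) + const.
Setting the derivative to zero: Σxᵢ(yᵢ − βxᵢ)/4 − β/2 = 0, so β = Σxᵢyᵢ / (Σxᵢ² + σ²/τ²).
Σxᵢyᵢ = 1·5 + 2·6 + 1·1 + 2·8 = 34; Σxᵢ² = 10; σ²/τ² = 2.
β̂_MAP = 34 / (10 + 2) = 34/12 ≈ 2.833.

β̂_MAP = 2.833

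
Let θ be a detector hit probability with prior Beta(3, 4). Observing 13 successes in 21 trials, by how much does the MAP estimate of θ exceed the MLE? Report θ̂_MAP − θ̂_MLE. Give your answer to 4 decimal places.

Posterior is Beta(16, 12); MAP = (16−1)/(28−2) = 15/26 ≈ 0.57692.
MLE ignores the prior: θ̂_MLE = k/n = 13/21 ≈ 0.61905.
Difference = 15/26 − 13/21 = -23/546 ≈ -0.0421.

MAP − MLE = -0.0421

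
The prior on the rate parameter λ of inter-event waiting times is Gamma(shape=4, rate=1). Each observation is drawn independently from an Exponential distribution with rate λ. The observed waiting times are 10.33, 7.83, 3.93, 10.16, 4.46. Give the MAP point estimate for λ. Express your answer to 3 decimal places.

The Exponential(rate=λ) likelihood is ∝ λ^n e^(−λΣtᵢ). Here n = 5 and Σtᵢ = 10.33 + 7.83 + 3.93 + 10.16 + 4.46 = 36.71.
Posterior ∝ λ^3e^(−1λ) · λ^5e^(−36.71λ) = λ^8e^(−37.71λ), i.e. Gamma(9, 37.71).
Mode = (a−1)/b = 8/37.71 ≈ 0.212.

λ̂_MAP = 0.212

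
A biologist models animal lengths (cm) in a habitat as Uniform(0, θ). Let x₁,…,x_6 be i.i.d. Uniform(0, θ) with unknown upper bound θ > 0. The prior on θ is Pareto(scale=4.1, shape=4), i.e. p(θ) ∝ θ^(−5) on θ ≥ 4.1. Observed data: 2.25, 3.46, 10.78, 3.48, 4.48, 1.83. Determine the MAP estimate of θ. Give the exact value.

The Uniform(0, θ) likelihood is θ^(−n) for θ ≥ max(xᵢ), zero otherwise. Here max(xᵢ) = 10.78.
Posterior ∝ θ^(−5) · θ^(−6) = θ^(−11) on θ ≥ max(4.1, 10.78) = 10.78.
This density is strictly decreasing in θ, so the posterior mode lies at the lower boundary of the support.

θ̂_MAP = 10.78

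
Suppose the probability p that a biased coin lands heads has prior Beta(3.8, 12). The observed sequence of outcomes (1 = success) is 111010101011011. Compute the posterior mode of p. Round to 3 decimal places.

p̂_MAP = 0.444

Prior: Beta(3.8, 12).
Data: 10 successes in 15 trials (from the sequence). The binomial likelihood contributes p^10(1−p)^5, so the posterior is Beta(3.8+10, 12+5) = Beta(13.8, 17).
For Beta(a, b) with a, b > 1 the mode is (a−1)/(a+b−2) = 12.8/28.8 ≈ 0.444.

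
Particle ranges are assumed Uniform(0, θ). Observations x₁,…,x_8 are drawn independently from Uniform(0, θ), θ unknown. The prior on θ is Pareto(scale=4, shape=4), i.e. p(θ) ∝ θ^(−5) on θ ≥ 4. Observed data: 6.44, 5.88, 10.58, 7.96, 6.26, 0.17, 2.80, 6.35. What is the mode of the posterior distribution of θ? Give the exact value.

The Uniform(0, θ) likelihood is θ^(−n) for θ ≥ max(xᵢ), zero otherwise. Here max(xᵢ) = 10.58.
Posterior ∝ θ^(−5) · θ^(−8) = θ^(−13) on θ ≥ max(4, 10.58) = 10.58.
This density is strictly decreasing in θ, so the posterior mode lies at the lower boundary of the support.

θ̂_MAP = 10.58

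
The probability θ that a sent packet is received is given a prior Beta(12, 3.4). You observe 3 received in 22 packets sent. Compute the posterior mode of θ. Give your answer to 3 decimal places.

Prior: Beta(12, 3.4).
Data: 3 successes in 22 trials. The binomial likelihood contributes θ^3(1−θ)^19, so the posterior is Beta(12+3, 3.4+19) = Beta(15, 22.4).
For Beta(a, b) with a, b > 1 the mode is (a−1)/(a+b−2) = 14/35.4 ≈ 0.395.

θ̂_MAP = 0.395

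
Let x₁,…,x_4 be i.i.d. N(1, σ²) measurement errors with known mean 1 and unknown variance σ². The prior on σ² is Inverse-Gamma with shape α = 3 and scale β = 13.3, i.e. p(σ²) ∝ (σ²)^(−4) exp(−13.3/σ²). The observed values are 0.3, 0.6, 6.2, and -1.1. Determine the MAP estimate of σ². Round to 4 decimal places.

Sum of squared deviations about the known mean: SS = (0.3−1)² + (0.6−1)² + (6.2−1)² + (-1.1−1)² = 32.1.
The Normal likelihood contributes (σ²)^(−n/2) exp(−SS/(2σ²)), so the posterior is Inverse-Gamma(α + n/2, β + SS/2) = Inverse-Gamma(5, 29.35).
The mode of Inverse-Gamma(a, b) is b/(a+1) = 29.35/6 ≈ 4.8917.

σ̂²_MAP = 4.8917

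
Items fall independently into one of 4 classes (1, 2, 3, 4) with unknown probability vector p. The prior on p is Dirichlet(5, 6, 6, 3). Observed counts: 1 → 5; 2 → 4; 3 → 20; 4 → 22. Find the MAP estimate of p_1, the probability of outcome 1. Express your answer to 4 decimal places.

The posterior is Dirichlet(αᵢ + nᵢ) = Dirichlet(10, 10, 26, 25).
For a Dirichlet(a₁,…,a_K) with all aᵢ > 1, the mode has j-th component (aⱼ − 1)/(Σaᵢ − K).
Here Σaᵢ = 71 and K = 4, so p_1 = (10 − 1)/(71 − 4) = 9/67 ≈ 0.1343.

MAP estimate: 0.1343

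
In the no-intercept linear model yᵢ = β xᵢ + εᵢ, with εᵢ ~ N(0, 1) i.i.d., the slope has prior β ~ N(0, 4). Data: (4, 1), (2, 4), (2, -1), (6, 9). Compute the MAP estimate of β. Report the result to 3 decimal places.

log p(β | y) = −Σ(yᵢ − βxᵢ)²/(2·1) − β²/(2·4) + const.
Setting the derivative to zero: Σxᵢ(yᵢ − βxᵢ)/1 − β/4 = 0, so β = Σxᵢyᵢ / (Σxᵢ² + σ²/τ²).
Σxᵢyᵢ = 4·1 + 2·4 + 2·(-1) + 6·9 = 64; Σxᵢ² = 60; σ²/τ² = 0.25.
β̂_MAP = 64 / (60 + 0.25) = 64/60.25 ≈ 1.062.

β̂_MAP = 1.062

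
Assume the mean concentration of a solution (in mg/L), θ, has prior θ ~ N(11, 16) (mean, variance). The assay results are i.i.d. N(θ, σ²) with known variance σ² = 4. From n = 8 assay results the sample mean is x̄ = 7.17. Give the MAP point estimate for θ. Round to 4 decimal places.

n = 8, x̄ = 7.17.
For a Normal prior and Normal likelihood with known variance, the posterior is Normal; its mode equals its mean, the precision-weighted average.
Prior precision 1/σ₀² = 1/16 = 0.0625; data precision n/σ² = 8/4 = 2.
θ̂ = (0.0625·11 + 2·7.17) / (0.0625 + 2) = 15.0275/2.0625 = 6011/825 ≈ 7.2861.

θ̂_MAP = 7.2861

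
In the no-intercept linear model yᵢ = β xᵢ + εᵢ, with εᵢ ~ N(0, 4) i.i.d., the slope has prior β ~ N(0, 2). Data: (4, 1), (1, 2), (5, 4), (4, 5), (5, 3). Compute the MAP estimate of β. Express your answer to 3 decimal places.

β̂_MAP = 0.718

log p(β | y) = −Σ(yᵢ − βxᵢ)²/(2·4) − β²/(2·2) + const.
Setting the derivative to zero: Σxᵢ(yᵢ − βxᵢ)/4 − β/2 = 0, so β = Σxᵢyᵢ / (Σxᵢ² + σ²/τ²).
Σxᵢyᵢ = 4·1 + 1·2 + 5·4 + 4·5 + 5·3 = 61; Σxᵢ² = 83; σ²/τ² = 2.
β̂_MAP = 61 / (83 + 2) = 61/85 ≈ 0.718.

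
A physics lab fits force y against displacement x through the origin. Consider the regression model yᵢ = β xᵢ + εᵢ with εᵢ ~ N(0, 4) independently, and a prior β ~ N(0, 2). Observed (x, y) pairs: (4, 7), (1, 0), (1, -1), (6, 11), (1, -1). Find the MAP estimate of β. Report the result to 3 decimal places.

β̂_MAP = 1.614

log p(β | y) = −Σ(yᵢ − βxᵢ)²/(2·4) − β²/(2·2) + const.
Setting the derivative to zero: Σxᵢ(yᵢ − βxᵢ)/4 − β/2 = 0, so β = Σxᵢyᵢ / (Σxᵢ² + σ²/τ²).
Σxᵢyᵢ = 4·7 + 1·0 + 1·(-1) + 6·11 + 1·(-1) = 92; Σxᵢ² = 55; σ²/τ² = 2.
β̂_MAP = 92 / (55 + 2) = 92/57 ≈ 1.614.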